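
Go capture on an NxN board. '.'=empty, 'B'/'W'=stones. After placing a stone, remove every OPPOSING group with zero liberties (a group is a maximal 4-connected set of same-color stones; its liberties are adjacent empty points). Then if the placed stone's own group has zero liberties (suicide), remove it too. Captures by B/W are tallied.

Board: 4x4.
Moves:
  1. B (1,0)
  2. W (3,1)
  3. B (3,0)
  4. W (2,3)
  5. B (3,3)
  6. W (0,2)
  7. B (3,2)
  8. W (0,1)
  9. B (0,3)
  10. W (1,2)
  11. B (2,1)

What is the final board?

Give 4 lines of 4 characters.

Answer: .WWB
B.W.
.B.W
B.BB

Derivation:
Move 1: B@(1,0) -> caps B=0 W=0
Move 2: W@(3,1) -> caps B=0 W=0
Move 3: B@(3,0) -> caps B=0 W=0
Move 4: W@(2,3) -> caps B=0 W=0
Move 5: B@(3,3) -> caps B=0 W=0
Move 6: W@(0,2) -> caps B=0 W=0
Move 7: B@(3,2) -> caps B=0 W=0
Move 8: W@(0,1) -> caps B=0 W=0
Move 9: B@(0,3) -> caps B=0 W=0
Move 10: W@(1,2) -> caps B=0 W=0
Move 11: B@(2,1) -> caps B=1 W=0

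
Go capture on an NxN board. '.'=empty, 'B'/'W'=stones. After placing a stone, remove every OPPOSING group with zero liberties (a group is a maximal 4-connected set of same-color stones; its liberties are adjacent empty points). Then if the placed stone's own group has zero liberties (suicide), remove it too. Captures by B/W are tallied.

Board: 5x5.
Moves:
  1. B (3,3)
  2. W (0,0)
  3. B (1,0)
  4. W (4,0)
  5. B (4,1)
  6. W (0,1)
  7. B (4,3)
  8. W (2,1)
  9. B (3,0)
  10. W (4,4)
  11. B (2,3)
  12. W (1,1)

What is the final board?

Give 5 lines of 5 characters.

Move 1: B@(3,3) -> caps B=0 W=0
Move 2: W@(0,0) -> caps B=0 W=0
Move 3: B@(1,0) -> caps B=0 W=0
Move 4: W@(4,0) -> caps B=0 W=0
Move 5: B@(4,1) -> caps B=0 W=0
Move 6: W@(0,1) -> caps B=0 W=0
Move 7: B@(4,3) -> caps B=0 W=0
Move 8: W@(2,1) -> caps B=0 W=0
Move 9: B@(3,0) -> caps B=1 W=0
Move 10: W@(4,4) -> caps B=1 W=0
Move 11: B@(2,3) -> caps B=1 W=0
Move 12: W@(1,1) -> caps B=1 W=0

Answer: WW...
BW...
.W.B.
B..B.
.B.BW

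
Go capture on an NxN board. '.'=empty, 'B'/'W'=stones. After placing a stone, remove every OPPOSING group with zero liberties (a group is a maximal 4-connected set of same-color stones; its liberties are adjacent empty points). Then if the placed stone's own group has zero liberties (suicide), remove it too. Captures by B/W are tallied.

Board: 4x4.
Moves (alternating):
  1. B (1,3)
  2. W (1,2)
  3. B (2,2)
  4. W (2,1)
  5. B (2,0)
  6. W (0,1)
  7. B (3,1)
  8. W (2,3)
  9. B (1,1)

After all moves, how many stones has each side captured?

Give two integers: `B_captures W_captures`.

Answer: 1 0

Derivation:
Move 1: B@(1,3) -> caps B=0 W=0
Move 2: W@(1,2) -> caps B=0 W=0
Move 3: B@(2,2) -> caps B=0 W=0
Move 4: W@(2,1) -> caps B=0 W=0
Move 5: B@(2,0) -> caps B=0 W=0
Move 6: W@(0,1) -> caps B=0 W=0
Move 7: B@(3,1) -> caps B=0 W=0
Move 8: W@(2,3) -> caps B=0 W=0
Move 9: B@(1,1) -> caps B=1 W=0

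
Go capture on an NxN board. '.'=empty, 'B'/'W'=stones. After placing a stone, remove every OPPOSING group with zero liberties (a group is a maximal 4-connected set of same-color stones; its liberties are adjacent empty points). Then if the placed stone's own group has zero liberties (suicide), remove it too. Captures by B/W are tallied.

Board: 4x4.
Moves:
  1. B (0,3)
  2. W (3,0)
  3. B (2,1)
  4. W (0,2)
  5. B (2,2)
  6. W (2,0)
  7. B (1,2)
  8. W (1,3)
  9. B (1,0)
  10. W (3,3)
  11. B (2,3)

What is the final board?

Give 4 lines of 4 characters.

Answer: ..W.
B.BW
WBBB
W..W

Derivation:
Move 1: B@(0,3) -> caps B=0 W=0
Move 2: W@(3,0) -> caps B=0 W=0
Move 3: B@(2,1) -> caps B=0 W=0
Move 4: W@(0,2) -> caps B=0 W=0
Move 5: B@(2,2) -> caps B=0 W=0
Move 6: W@(2,0) -> caps B=0 W=0
Move 7: B@(1,2) -> caps B=0 W=0
Move 8: W@(1,3) -> caps B=0 W=1
Move 9: B@(1,0) -> caps B=0 W=1
Move 10: W@(3,3) -> caps B=0 W=1
Move 11: B@(2,3) -> caps B=0 W=1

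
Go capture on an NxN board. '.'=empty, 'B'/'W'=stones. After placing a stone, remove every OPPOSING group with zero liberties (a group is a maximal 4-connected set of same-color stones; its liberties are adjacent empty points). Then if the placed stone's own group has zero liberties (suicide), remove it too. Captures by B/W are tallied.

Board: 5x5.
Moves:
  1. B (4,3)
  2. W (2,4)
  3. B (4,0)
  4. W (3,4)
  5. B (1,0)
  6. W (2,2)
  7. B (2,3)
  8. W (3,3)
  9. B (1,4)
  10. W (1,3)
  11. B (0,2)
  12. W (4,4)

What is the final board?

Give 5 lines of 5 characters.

Answer: ..B..
B..WB
..W.W
...WW
B..BW

Derivation:
Move 1: B@(4,3) -> caps B=0 W=0
Move 2: W@(2,4) -> caps B=0 W=0
Move 3: B@(4,0) -> caps B=0 W=0
Move 4: W@(3,4) -> caps B=0 W=0
Move 5: B@(1,0) -> caps B=0 W=0
Move 6: W@(2,2) -> caps B=0 W=0
Move 7: B@(2,3) -> caps B=0 W=0
Move 8: W@(3,3) -> caps B=0 W=0
Move 9: B@(1,4) -> caps B=0 W=0
Move 10: W@(1,3) -> caps B=0 W=1
Move 11: B@(0,2) -> caps B=0 W=1
Move 12: W@(4,4) -> caps B=0 W=1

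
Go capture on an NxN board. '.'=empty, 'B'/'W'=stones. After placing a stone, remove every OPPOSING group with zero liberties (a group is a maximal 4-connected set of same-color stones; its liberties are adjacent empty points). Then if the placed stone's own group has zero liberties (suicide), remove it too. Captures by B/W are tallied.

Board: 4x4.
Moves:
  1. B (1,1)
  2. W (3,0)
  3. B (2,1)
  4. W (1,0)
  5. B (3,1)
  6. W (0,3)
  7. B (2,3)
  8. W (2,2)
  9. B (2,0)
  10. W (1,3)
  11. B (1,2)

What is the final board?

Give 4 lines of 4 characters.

Answer: ...W
WBBW
BBWB
.B..

Derivation:
Move 1: B@(1,1) -> caps B=0 W=0
Move 2: W@(3,0) -> caps B=0 W=0
Move 3: B@(2,1) -> caps B=0 W=0
Move 4: W@(1,0) -> caps B=0 W=0
Move 5: B@(3,1) -> caps B=0 W=0
Move 6: W@(0,3) -> caps B=0 W=0
Move 7: B@(2,3) -> caps B=0 W=0
Move 8: W@(2,2) -> caps B=0 W=0
Move 9: B@(2,0) -> caps B=1 W=0
Move 10: W@(1,3) -> caps B=1 W=0
Move 11: B@(1,2) -> caps B=1 W=0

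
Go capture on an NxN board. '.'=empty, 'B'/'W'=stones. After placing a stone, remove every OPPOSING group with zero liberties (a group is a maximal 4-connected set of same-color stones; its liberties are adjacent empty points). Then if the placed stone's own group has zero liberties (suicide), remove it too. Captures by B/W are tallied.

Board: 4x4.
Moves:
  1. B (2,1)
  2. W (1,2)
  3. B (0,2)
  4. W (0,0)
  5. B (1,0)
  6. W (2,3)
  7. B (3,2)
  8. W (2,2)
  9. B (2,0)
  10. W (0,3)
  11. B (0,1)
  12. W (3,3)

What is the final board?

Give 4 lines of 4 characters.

Move 1: B@(2,1) -> caps B=0 W=0
Move 2: W@(1,2) -> caps B=0 W=0
Move 3: B@(0,2) -> caps B=0 W=0
Move 4: W@(0,0) -> caps B=0 W=0
Move 5: B@(1,0) -> caps B=0 W=0
Move 6: W@(2,3) -> caps B=0 W=0
Move 7: B@(3,2) -> caps B=0 W=0
Move 8: W@(2,2) -> caps B=0 W=0
Move 9: B@(2,0) -> caps B=0 W=0
Move 10: W@(0,3) -> caps B=0 W=0
Move 11: B@(0,1) -> caps B=1 W=0
Move 12: W@(3,3) -> caps B=1 W=0

Answer: .BBW
B.W.
BBWW
..BW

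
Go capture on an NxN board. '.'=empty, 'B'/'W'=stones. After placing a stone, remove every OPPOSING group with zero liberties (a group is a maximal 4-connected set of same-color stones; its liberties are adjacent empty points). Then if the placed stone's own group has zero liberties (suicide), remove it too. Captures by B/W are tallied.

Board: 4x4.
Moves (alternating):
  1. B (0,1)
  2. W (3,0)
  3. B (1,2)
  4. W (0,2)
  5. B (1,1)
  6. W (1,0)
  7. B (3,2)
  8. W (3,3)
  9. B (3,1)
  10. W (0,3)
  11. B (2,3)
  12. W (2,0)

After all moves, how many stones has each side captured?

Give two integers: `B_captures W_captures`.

Answer: 1 0

Derivation:
Move 1: B@(0,1) -> caps B=0 W=0
Move 2: W@(3,0) -> caps B=0 W=0
Move 3: B@(1,2) -> caps B=0 W=0
Move 4: W@(0,2) -> caps B=0 W=0
Move 5: B@(1,1) -> caps B=0 W=0
Move 6: W@(1,0) -> caps B=0 W=0
Move 7: B@(3,2) -> caps B=0 W=0
Move 8: W@(3,3) -> caps B=0 W=0
Move 9: B@(3,1) -> caps B=0 W=0
Move 10: W@(0,3) -> caps B=0 W=0
Move 11: B@(2,3) -> caps B=1 W=0
Move 12: W@(2,0) -> caps B=1 W=0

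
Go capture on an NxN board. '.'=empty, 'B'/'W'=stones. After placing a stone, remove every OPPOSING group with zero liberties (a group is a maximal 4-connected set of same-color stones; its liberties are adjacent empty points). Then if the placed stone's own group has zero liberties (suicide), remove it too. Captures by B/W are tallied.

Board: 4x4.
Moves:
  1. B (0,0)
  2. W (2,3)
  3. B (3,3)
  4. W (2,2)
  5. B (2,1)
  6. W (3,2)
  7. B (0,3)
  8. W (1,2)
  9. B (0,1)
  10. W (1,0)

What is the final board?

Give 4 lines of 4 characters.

Move 1: B@(0,0) -> caps B=0 W=0
Move 2: W@(2,3) -> caps B=0 W=0
Move 3: B@(3,3) -> caps B=0 W=0
Move 4: W@(2,2) -> caps B=0 W=0
Move 5: B@(2,1) -> caps B=0 W=0
Move 6: W@(3,2) -> caps B=0 W=1
Move 7: B@(0,3) -> caps B=0 W=1
Move 8: W@(1,2) -> caps B=0 W=1
Move 9: B@(0,1) -> caps B=0 W=1
Move 10: W@(1,0) -> caps B=0 W=1

Answer: BB.B
W.W.
.BWW
..W.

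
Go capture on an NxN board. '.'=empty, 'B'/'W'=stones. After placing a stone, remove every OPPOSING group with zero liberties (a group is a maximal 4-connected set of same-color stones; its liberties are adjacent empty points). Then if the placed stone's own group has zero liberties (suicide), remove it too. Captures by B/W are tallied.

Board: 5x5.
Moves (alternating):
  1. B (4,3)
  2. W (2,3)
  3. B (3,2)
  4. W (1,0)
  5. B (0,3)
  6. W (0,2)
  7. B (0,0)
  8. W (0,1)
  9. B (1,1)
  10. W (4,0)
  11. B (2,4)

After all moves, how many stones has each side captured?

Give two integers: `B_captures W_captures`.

Move 1: B@(4,3) -> caps B=0 W=0
Move 2: W@(2,3) -> caps B=0 W=0
Move 3: B@(3,2) -> caps B=0 W=0
Move 4: W@(1,0) -> caps B=0 W=0
Move 5: B@(0,3) -> caps B=0 W=0
Move 6: W@(0,2) -> caps B=0 W=0
Move 7: B@(0,0) -> caps B=0 W=0
Move 8: W@(0,1) -> caps B=0 W=1
Move 9: B@(1,1) -> caps B=0 W=1
Move 10: W@(4,0) -> caps B=0 W=1
Move 11: B@(2,4) -> caps B=0 W=1

Answer: 0 1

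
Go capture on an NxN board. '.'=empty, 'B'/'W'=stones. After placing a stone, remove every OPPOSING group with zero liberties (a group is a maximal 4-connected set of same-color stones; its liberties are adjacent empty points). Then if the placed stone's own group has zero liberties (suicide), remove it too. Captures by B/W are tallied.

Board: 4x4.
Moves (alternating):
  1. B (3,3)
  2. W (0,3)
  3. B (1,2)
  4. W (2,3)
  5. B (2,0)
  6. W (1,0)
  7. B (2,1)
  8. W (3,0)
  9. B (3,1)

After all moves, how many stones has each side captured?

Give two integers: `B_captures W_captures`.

Move 1: B@(3,3) -> caps B=0 W=0
Move 2: W@(0,3) -> caps B=0 W=0
Move 3: B@(1,2) -> caps B=0 W=0
Move 4: W@(2,3) -> caps B=0 W=0
Move 5: B@(2,0) -> caps B=0 W=0
Move 6: W@(1,0) -> caps B=0 W=0
Move 7: B@(2,1) -> caps B=0 W=0
Move 8: W@(3,0) -> caps B=0 W=0
Move 9: B@(3,1) -> caps B=1 W=0

Answer: 1 0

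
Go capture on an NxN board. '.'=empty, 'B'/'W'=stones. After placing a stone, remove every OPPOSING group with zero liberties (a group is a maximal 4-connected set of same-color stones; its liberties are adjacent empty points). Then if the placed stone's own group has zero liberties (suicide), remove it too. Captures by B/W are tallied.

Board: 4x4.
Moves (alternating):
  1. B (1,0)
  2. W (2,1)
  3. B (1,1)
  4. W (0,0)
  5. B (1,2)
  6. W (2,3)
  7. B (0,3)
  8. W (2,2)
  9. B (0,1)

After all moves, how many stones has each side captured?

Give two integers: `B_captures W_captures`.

Answer: 1 0

Derivation:
Move 1: B@(1,0) -> caps B=0 W=0
Move 2: W@(2,1) -> caps B=0 W=0
Move 3: B@(1,1) -> caps B=0 W=0
Move 4: W@(0,0) -> caps B=0 W=0
Move 5: B@(1,2) -> caps B=0 W=0
Move 6: W@(2,3) -> caps B=0 W=0
Move 7: B@(0,3) -> caps B=0 W=0
Move 8: W@(2,2) -> caps B=0 W=0
Move 9: B@(0,1) -> caps B=1 W=0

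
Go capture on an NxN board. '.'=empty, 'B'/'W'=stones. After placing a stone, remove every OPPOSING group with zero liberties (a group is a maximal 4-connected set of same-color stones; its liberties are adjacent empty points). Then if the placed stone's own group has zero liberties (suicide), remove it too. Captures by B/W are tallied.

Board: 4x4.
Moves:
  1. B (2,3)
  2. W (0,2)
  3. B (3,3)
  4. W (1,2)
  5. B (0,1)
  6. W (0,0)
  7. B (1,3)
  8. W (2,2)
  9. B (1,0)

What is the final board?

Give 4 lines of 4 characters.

Move 1: B@(2,3) -> caps B=0 W=0
Move 2: W@(0,2) -> caps B=0 W=0
Move 3: B@(3,3) -> caps B=0 W=0
Move 4: W@(1,2) -> caps B=0 W=0
Move 5: B@(0,1) -> caps B=0 W=0
Move 6: W@(0,0) -> caps B=0 W=0
Move 7: B@(1,3) -> caps B=0 W=0
Move 8: W@(2,2) -> caps B=0 W=0
Move 9: B@(1,0) -> caps B=1 W=0

Answer: .BW.
B.WB
..WB
...B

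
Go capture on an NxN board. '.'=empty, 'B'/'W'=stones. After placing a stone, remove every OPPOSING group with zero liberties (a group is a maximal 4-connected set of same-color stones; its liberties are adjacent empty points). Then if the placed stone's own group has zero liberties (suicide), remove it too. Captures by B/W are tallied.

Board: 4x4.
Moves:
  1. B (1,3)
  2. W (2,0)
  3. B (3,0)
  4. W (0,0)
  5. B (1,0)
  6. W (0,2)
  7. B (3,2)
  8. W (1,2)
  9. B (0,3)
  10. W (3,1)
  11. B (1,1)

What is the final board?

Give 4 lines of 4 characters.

Move 1: B@(1,3) -> caps B=0 W=0
Move 2: W@(2,0) -> caps B=0 W=0
Move 3: B@(3,0) -> caps B=0 W=0
Move 4: W@(0,0) -> caps B=0 W=0
Move 5: B@(1,0) -> caps B=0 W=0
Move 6: W@(0,2) -> caps B=0 W=0
Move 7: B@(3,2) -> caps B=0 W=0
Move 8: W@(1,2) -> caps B=0 W=0
Move 9: B@(0,3) -> caps B=0 W=0
Move 10: W@(3,1) -> caps B=0 W=1
Move 11: B@(1,1) -> caps B=0 W=1

Answer: W.WB
BBWB
W...
.WB.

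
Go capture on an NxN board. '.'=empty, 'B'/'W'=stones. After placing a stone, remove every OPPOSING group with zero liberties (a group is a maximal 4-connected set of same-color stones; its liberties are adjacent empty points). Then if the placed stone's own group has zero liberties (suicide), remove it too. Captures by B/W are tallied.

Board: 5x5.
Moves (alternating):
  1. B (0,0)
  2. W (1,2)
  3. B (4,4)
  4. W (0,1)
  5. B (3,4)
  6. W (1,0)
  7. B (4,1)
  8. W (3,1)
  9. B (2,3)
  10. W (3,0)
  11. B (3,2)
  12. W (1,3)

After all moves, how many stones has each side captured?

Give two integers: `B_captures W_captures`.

Move 1: B@(0,0) -> caps B=0 W=0
Move 2: W@(1,2) -> caps B=0 W=0
Move 3: B@(4,4) -> caps B=0 W=0
Move 4: W@(0,1) -> caps B=0 W=0
Move 5: B@(3,4) -> caps B=0 W=0
Move 6: W@(1,0) -> caps B=0 W=1
Move 7: B@(4,1) -> caps B=0 W=1
Move 8: W@(3,1) -> caps B=0 W=1
Move 9: B@(2,3) -> caps B=0 W=1
Move 10: W@(3,0) -> caps B=0 W=1
Move 11: B@(3,2) -> caps B=0 W=1
Move 12: W@(1,3) -> caps B=0 W=1

Answer: 0 1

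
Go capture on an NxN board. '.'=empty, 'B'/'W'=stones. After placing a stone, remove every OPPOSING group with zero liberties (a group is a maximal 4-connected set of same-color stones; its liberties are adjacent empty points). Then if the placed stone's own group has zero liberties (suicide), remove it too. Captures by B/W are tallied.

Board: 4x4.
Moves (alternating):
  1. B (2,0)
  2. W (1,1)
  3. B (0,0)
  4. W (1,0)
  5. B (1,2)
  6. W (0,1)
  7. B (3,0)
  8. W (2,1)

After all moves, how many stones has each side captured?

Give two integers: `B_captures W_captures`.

Move 1: B@(2,0) -> caps B=0 W=0
Move 2: W@(1,1) -> caps B=0 W=0
Move 3: B@(0,0) -> caps B=0 W=0
Move 4: W@(1,0) -> caps B=0 W=0
Move 5: B@(1,2) -> caps B=0 W=0
Move 6: W@(0,1) -> caps B=0 W=1
Move 7: B@(3,0) -> caps B=0 W=1
Move 8: W@(2,1) -> caps B=0 W=1

Answer: 0 1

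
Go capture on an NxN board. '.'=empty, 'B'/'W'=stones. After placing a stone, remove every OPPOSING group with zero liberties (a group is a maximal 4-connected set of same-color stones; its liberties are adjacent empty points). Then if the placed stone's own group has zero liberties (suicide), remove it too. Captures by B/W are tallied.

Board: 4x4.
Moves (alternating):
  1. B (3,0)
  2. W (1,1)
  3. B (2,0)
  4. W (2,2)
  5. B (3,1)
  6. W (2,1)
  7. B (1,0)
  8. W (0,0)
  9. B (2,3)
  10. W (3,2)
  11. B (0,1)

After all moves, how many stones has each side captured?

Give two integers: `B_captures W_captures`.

Move 1: B@(3,0) -> caps B=0 W=0
Move 2: W@(1,1) -> caps B=0 W=0
Move 3: B@(2,0) -> caps B=0 W=0
Move 4: W@(2,2) -> caps B=0 W=0
Move 5: B@(3,1) -> caps B=0 W=0
Move 6: W@(2,1) -> caps B=0 W=0
Move 7: B@(1,0) -> caps B=0 W=0
Move 8: W@(0,0) -> caps B=0 W=0
Move 9: B@(2,3) -> caps B=0 W=0
Move 10: W@(3,2) -> caps B=0 W=4
Move 11: B@(0,1) -> caps B=0 W=4

Answer: 0 4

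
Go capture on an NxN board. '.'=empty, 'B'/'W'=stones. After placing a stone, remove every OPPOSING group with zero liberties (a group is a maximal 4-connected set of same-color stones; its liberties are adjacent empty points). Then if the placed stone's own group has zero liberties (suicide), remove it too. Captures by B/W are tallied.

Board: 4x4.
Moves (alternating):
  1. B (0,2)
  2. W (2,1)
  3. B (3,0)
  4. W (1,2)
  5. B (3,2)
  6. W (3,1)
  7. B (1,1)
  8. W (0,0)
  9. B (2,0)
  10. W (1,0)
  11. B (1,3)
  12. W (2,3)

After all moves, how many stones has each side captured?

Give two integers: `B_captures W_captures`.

Move 1: B@(0,2) -> caps B=0 W=0
Move 2: W@(2,1) -> caps B=0 W=0
Move 3: B@(3,0) -> caps B=0 W=0
Move 4: W@(1,2) -> caps B=0 W=0
Move 5: B@(3,2) -> caps B=0 W=0
Move 6: W@(3,1) -> caps B=0 W=0
Move 7: B@(1,1) -> caps B=0 W=0
Move 8: W@(0,0) -> caps B=0 W=0
Move 9: B@(2,0) -> caps B=0 W=0
Move 10: W@(1,0) -> caps B=0 W=2
Move 11: B@(1,3) -> caps B=0 W=2
Move 12: W@(2,3) -> caps B=0 W=2

Answer: 0 2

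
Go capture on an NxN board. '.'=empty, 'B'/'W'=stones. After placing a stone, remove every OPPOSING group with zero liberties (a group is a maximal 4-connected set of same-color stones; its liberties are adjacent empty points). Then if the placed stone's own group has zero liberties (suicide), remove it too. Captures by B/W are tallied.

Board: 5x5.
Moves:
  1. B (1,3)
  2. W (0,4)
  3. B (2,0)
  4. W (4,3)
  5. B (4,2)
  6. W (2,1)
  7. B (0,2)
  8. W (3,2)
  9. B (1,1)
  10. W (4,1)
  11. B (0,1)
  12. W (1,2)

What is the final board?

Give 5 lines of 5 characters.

Move 1: B@(1,3) -> caps B=0 W=0
Move 2: W@(0,4) -> caps B=0 W=0
Move 3: B@(2,0) -> caps B=0 W=0
Move 4: W@(4,3) -> caps B=0 W=0
Move 5: B@(4,2) -> caps B=0 W=0
Move 6: W@(2,1) -> caps B=0 W=0
Move 7: B@(0,2) -> caps B=0 W=0
Move 8: W@(3,2) -> caps B=0 W=0
Move 9: B@(1,1) -> caps B=0 W=0
Move 10: W@(4,1) -> caps B=0 W=1
Move 11: B@(0,1) -> caps B=0 W=1
Move 12: W@(1,2) -> caps B=0 W=1

Answer: .BB.W
.BWB.
BW...
..W..
.W.W.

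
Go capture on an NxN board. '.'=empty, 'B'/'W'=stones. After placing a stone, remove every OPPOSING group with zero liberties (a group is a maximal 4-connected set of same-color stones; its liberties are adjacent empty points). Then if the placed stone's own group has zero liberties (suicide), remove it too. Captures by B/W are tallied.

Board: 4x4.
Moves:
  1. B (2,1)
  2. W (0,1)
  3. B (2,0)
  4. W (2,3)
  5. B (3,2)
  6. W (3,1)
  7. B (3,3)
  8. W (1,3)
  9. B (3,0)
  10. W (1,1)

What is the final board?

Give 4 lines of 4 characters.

Move 1: B@(2,1) -> caps B=0 W=0
Move 2: W@(0,1) -> caps B=0 W=0
Move 3: B@(2,0) -> caps B=0 W=0
Move 4: W@(2,3) -> caps B=0 W=0
Move 5: B@(3,2) -> caps B=0 W=0
Move 6: W@(3,1) -> caps B=0 W=0
Move 7: B@(3,3) -> caps B=0 W=0
Move 8: W@(1,3) -> caps B=0 W=0
Move 9: B@(3,0) -> caps B=1 W=0
Move 10: W@(1,1) -> caps B=1 W=0

Answer: .W..
.W.W
BB.W
B.BB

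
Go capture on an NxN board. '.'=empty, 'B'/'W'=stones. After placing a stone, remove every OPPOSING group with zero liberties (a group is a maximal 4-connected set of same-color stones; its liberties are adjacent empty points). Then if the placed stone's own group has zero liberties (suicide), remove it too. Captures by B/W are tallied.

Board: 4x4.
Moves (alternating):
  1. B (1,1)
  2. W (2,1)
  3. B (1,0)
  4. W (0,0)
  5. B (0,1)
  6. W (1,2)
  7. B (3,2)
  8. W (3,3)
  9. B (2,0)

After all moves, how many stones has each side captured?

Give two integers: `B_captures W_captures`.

Answer: 1 0

Derivation:
Move 1: B@(1,1) -> caps B=0 W=0
Move 2: W@(2,1) -> caps B=0 W=0
Move 3: B@(1,0) -> caps B=0 W=0
Move 4: W@(0,0) -> caps B=0 W=0
Move 5: B@(0,1) -> caps B=1 W=0
Move 6: W@(1,2) -> caps B=1 W=0
Move 7: B@(3,2) -> caps B=1 W=0
Move 8: W@(3,3) -> caps B=1 W=0
Move 9: B@(2,0) -> caps B=1 W=0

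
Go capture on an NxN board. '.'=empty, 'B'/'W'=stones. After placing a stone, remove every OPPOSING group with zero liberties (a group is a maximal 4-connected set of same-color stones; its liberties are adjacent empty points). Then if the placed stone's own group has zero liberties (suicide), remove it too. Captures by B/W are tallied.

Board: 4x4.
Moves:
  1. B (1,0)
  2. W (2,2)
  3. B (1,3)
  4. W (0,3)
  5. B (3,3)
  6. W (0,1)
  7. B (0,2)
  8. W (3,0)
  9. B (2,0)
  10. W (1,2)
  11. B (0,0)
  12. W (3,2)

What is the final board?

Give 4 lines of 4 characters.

Answer: BWB.
B.WB
B.W.
W.WB

Derivation:
Move 1: B@(1,0) -> caps B=0 W=0
Move 2: W@(2,2) -> caps B=0 W=0
Move 3: B@(1,3) -> caps B=0 W=0
Move 4: W@(0,3) -> caps B=0 W=0
Move 5: B@(3,3) -> caps B=0 W=0
Move 6: W@(0,1) -> caps B=0 W=0
Move 7: B@(0,2) -> caps B=1 W=0
Move 8: W@(3,0) -> caps B=1 W=0
Move 9: B@(2,0) -> caps B=1 W=0
Move 10: W@(1,2) -> caps B=1 W=0
Move 11: B@(0,0) -> caps B=1 W=0
Move 12: W@(3,2) -> caps B=1 W=0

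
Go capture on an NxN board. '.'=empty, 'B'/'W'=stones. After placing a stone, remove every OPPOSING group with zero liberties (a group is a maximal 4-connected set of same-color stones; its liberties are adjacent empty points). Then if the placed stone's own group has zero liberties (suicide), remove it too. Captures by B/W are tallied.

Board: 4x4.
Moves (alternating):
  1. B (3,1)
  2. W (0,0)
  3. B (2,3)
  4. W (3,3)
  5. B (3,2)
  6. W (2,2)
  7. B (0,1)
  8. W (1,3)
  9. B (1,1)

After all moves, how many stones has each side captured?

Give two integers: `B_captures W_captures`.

Answer: 1 0

Derivation:
Move 1: B@(3,1) -> caps B=0 W=0
Move 2: W@(0,0) -> caps B=0 W=0
Move 3: B@(2,3) -> caps B=0 W=0
Move 4: W@(3,3) -> caps B=0 W=0
Move 5: B@(3,2) -> caps B=1 W=0
Move 6: W@(2,2) -> caps B=1 W=0
Move 7: B@(0,1) -> caps B=1 W=0
Move 8: W@(1,3) -> caps B=1 W=0
Move 9: B@(1,1) -> caps B=1 W=0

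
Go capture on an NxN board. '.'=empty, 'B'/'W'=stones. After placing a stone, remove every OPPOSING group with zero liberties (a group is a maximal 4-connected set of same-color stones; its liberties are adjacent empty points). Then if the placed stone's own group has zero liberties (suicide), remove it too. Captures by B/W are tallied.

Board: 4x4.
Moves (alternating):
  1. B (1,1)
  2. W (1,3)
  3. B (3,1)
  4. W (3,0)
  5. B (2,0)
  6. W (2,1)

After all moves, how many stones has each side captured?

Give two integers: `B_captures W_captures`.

Move 1: B@(1,1) -> caps B=0 W=0
Move 2: W@(1,3) -> caps B=0 W=0
Move 3: B@(3,1) -> caps B=0 W=0
Move 4: W@(3,0) -> caps B=0 W=0
Move 5: B@(2,0) -> caps B=1 W=0
Move 6: W@(2,1) -> caps B=1 W=0

Answer: 1 0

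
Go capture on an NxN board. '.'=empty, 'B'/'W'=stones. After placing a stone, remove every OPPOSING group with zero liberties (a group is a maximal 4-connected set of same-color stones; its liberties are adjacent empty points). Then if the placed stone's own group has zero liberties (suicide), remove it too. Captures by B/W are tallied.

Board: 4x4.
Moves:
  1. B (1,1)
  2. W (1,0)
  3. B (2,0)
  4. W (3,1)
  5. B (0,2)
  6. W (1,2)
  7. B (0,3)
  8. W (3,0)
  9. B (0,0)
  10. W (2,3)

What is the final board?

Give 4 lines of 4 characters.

Answer: B.BB
.BW.
B..W
WW..

Derivation:
Move 1: B@(1,1) -> caps B=0 W=0
Move 2: W@(1,0) -> caps B=0 W=0
Move 3: B@(2,0) -> caps B=0 W=0
Move 4: W@(3,1) -> caps B=0 W=0
Move 5: B@(0,2) -> caps B=0 W=0
Move 6: W@(1,2) -> caps B=0 W=0
Move 7: B@(0,3) -> caps B=0 W=0
Move 8: W@(3,0) -> caps B=0 W=0
Move 9: B@(0,0) -> caps B=1 W=0
Move 10: W@(2,3) -> caps B=1 W=0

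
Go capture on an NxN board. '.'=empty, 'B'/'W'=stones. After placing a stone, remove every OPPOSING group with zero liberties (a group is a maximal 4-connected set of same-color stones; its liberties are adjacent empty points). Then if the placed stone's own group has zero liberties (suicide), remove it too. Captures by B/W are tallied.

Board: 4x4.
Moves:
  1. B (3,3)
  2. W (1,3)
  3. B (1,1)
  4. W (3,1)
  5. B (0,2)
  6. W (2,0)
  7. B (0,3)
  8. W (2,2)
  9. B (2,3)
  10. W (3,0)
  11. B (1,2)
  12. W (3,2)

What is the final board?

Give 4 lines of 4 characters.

Answer: ..BB
.BB.
W.WB
WWWB

Derivation:
Move 1: B@(3,3) -> caps B=0 W=0
Move 2: W@(1,3) -> caps B=0 W=0
Move 3: B@(1,1) -> caps B=0 W=0
Move 4: W@(3,1) -> caps B=0 W=0
Move 5: B@(0,2) -> caps B=0 W=0
Move 6: W@(2,0) -> caps B=0 W=0
Move 7: B@(0,3) -> caps B=0 W=0
Move 8: W@(2,2) -> caps B=0 W=0
Move 9: B@(2,3) -> caps B=0 W=0
Move 10: W@(3,0) -> caps B=0 W=0
Move 11: B@(1,2) -> caps B=1 W=0
Move 12: W@(3,2) -> caps B=1 W=0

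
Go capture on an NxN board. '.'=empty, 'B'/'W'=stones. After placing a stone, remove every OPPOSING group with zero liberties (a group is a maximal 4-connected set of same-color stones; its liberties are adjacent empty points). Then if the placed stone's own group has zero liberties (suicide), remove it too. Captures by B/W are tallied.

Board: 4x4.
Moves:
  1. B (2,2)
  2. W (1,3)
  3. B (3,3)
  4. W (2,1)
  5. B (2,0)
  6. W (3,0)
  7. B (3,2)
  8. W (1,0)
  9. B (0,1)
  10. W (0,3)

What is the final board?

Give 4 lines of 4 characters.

Answer: .B.W
W..W
.WB.
W.BB

Derivation:
Move 1: B@(2,2) -> caps B=0 W=0
Move 2: W@(1,3) -> caps B=0 W=0
Move 3: B@(3,3) -> caps B=0 W=0
Move 4: W@(2,1) -> caps B=0 W=0
Move 5: B@(2,0) -> caps B=0 W=0
Move 6: W@(3,0) -> caps B=0 W=0
Move 7: B@(3,2) -> caps B=0 W=0
Move 8: W@(1,0) -> caps B=0 W=1
Move 9: B@(0,1) -> caps B=0 W=1
Move 10: W@(0,3) -> caps B=0 W=1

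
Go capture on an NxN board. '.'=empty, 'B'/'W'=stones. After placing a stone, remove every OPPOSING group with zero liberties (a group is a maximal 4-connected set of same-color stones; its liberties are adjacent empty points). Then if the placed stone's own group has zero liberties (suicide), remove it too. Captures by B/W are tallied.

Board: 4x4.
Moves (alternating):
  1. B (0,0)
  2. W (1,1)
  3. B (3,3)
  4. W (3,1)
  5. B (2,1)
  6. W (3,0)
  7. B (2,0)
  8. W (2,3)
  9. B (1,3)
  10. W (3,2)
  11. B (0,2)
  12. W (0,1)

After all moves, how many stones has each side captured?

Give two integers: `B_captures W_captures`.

Answer: 0 1

Derivation:
Move 1: B@(0,0) -> caps B=0 W=0
Move 2: W@(1,1) -> caps B=0 W=0
Move 3: B@(3,3) -> caps B=0 W=0
Move 4: W@(3,1) -> caps B=0 W=0
Move 5: B@(2,1) -> caps B=0 W=0
Move 6: W@(3,0) -> caps B=0 W=0
Move 7: B@(2,0) -> caps B=0 W=0
Move 8: W@(2,3) -> caps B=0 W=0
Move 9: B@(1,3) -> caps B=0 W=0
Move 10: W@(3,2) -> caps B=0 W=1
Move 11: B@(0,2) -> caps B=0 W=1
Move 12: W@(0,1) -> caps B=0 W=1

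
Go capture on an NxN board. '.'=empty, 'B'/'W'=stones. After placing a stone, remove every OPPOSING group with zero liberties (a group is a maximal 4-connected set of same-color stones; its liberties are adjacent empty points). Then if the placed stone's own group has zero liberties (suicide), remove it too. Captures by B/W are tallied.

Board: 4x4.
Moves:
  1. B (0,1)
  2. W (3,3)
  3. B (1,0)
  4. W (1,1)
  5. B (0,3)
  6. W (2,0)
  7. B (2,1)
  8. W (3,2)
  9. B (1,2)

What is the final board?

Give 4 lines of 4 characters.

Answer: .B.B
B.B.
WB..
..WW

Derivation:
Move 1: B@(0,1) -> caps B=0 W=0
Move 2: W@(3,3) -> caps B=0 W=0
Move 3: B@(1,0) -> caps B=0 W=0
Move 4: W@(1,1) -> caps B=0 W=0
Move 5: B@(0,3) -> caps B=0 W=0
Move 6: W@(2,0) -> caps B=0 W=0
Move 7: B@(2,1) -> caps B=0 W=0
Move 8: W@(3,2) -> caps B=0 W=0
Move 9: B@(1,2) -> caps B=1 W=0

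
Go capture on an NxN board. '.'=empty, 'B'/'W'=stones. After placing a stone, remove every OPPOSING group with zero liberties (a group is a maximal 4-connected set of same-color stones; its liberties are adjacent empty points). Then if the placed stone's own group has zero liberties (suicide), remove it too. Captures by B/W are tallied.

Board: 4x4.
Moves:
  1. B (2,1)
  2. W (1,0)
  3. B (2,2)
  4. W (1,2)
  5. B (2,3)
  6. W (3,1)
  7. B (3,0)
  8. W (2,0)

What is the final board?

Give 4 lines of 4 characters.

Answer: ....
W.W.
WBBB
.W..

Derivation:
Move 1: B@(2,1) -> caps B=0 W=0
Move 2: W@(1,0) -> caps B=0 W=0
Move 3: B@(2,2) -> caps B=0 W=0
Move 4: W@(1,2) -> caps B=0 W=0
Move 5: B@(2,3) -> caps B=0 W=0
Move 6: W@(3,1) -> caps B=0 W=0
Move 7: B@(3,0) -> caps B=0 W=0
Move 8: W@(2,0) -> caps B=0 W=1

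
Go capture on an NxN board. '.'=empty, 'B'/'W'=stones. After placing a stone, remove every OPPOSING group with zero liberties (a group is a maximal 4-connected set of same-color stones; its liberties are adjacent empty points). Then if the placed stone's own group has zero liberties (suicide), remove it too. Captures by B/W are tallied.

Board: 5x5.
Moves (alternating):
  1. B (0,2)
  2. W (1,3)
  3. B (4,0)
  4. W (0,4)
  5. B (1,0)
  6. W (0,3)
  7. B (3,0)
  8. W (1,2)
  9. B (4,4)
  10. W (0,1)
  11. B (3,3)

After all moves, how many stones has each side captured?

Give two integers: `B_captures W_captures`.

Answer: 0 1

Derivation:
Move 1: B@(0,2) -> caps B=0 W=0
Move 2: W@(1,3) -> caps B=0 W=0
Move 3: B@(4,0) -> caps B=0 W=0
Move 4: W@(0,4) -> caps B=0 W=0
Move 5: B@(1,0) -> caps B=0 W=0
Move 6: W@(0,3) -> caps B=0 W=0
Move 7: B@(3,0) -> caps B=0 W=0
Move 8: W@(1,2) -> caps B=0 W=0
Move 9: B@(4,4) -> caps B=0 W=0
Move 10: W@(0,1) -> caps B=0 W=1
Move 11: B@(3,3) -> caps B=0 W=1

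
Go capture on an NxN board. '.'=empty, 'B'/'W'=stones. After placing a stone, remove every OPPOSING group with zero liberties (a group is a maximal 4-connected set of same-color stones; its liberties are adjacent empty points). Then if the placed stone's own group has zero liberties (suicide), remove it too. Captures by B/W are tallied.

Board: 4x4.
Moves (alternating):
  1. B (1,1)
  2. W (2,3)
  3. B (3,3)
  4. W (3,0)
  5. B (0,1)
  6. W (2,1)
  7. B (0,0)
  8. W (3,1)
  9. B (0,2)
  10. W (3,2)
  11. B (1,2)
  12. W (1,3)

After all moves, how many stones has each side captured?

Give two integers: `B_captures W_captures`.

Move 1: B@(1,1) -> caps B=0 W=0
Move 2: W@(2,3) -> caps B=0 W=0
Move 3: B@(3,3) -> caps B=0 W=0
Move 4: W@(3,0) -> caps B=0 W=0
Move 5: B@(0,1) -> caps B=0 W=0
Move 6: W@(2,1) -> caps B=0 W=0
Move 7: B@(0,0) -> caps B=0 W=0
Move 8: W@(3,1) -> caps B=0 W=0
Move 9: B@(0,2) -> caps B=0 W=0
Move 10: W@(3,2) -> caps B=0 W=1
Move 11: B@(1,2) -> caps B=0 W=1
Move 12: W@(1,3) -> caps B=0 W=1

Answer: 0 1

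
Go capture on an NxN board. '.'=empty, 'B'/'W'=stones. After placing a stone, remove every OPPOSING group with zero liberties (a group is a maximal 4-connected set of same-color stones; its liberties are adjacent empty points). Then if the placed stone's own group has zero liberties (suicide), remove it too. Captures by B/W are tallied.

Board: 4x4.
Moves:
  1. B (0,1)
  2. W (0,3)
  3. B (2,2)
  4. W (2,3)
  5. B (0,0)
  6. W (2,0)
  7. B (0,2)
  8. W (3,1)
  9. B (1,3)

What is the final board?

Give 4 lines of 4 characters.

Move 1: B@(0,1) -> caps B=0 W=0
Move 2: W@(0,3) -> caps B=0 W=0
Move 3: B@(2,2) -> caps B=0 W=0
Move 4: W@(2,3) -> caps B=0 W=0
Move 5: B@(0,0) -> caps B=0 W=0
Move 6: W@(2,0) -> caps B=0 W=0
Move 7: B@(0,2) -> caps B=0 W=0
Move 8: W@(3,1) -> caps B=0 W=0
Move 9: B@(1,3) -> caps B=1 W=0

Answer: BBB.
...B
W.BW
.W..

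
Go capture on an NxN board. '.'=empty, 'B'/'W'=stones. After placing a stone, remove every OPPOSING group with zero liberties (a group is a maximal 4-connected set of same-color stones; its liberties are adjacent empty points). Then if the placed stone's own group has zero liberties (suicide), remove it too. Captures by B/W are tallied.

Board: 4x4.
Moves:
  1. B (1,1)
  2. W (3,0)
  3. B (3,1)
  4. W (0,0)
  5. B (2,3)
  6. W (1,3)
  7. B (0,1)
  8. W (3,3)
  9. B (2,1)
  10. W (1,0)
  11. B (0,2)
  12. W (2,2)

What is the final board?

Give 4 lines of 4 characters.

Move 1: B@(1,1) -> caps B=0 W=0
Move 2: W@(3,0) -> caps B=0 W=0
Move 3: B@(3,1) -> caps B=0 W=0
Move 4: W@(0,0) -> caps B=0 W=0
Move 5: B@(2,3) -> caps B=0 W=0
Move 6: W@(1,3) -> caps B=0 W=0
Move 7: B@(0,1) -> caps B=0 W=0
Move 8: W@(3,3) -> caps B=0 W=0
Move 9: B@(2,1) -> caps B=0 W=0
Move 10: W@(1,0) -> caps B=0 W=0
Move 11: B@(0,2) -> caps B=0 W=0
Move 12: W@(2,2) -> caps B=0 W=1

Answer: WBB.
WB.W
.BW.
WB.W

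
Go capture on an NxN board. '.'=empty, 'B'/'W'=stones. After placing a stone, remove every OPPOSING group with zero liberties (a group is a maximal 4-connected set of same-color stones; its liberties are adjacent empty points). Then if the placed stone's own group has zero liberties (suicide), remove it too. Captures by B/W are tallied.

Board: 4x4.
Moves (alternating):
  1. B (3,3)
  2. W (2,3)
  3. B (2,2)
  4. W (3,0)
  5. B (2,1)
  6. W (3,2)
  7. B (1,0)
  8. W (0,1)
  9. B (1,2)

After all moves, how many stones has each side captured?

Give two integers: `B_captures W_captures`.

Move 1: B@(3,3) -> caps B=0 W=0
Move 2: W@(2,3) -> caps B=0 W=0
Move 3: B@(2,2) -> caps B=0 W=0
Move 4: W@(3,0) -> caps B=0 W=0
Move 5: B@(2,1) -> caps B=0 W=0
Move 6: W@(3,2) -> caps B=0 W=1
Move 7: B@(1,0) -> caps B=0 W=1
Move 8: W@(0,1) -> caps B=0 W=1
Move 9: B@(1,2) -> caps B=0 W=1

Answer: 0 1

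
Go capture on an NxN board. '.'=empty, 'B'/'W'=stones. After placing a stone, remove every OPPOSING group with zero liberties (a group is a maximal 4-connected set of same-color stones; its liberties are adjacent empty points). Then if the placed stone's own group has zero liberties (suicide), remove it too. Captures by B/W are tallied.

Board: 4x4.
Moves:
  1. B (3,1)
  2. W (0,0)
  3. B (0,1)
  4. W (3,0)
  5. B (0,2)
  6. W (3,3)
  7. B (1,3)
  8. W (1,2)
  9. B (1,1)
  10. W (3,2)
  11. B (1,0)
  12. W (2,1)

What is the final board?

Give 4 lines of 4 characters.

Move 1: B@(3,1) -> caps B=0 W=0
Move 2: W@(0,0) -> caps B=0 W=0
Move 3: B@(0,1) -> caps B=0 W=0
Move 4: W@(3,0) -> caps B=0 W=0
Move 5: B@(0,2) -> caps B=0 W=0
Move 6: W@(3,3) -> caps B=0 W=0
Move 7: B@(1,3) -> caps B=0 W=0
Move 8: W@(1,2) -> caps B=0 W=0
Move 9: B@(1,1) -> caps B=0 W=0
Move 10: W@(3,2) -> caps B=0 W=0
Move 11: B@(1,0) -> caps B=1 W=0
Move 12: W@(2,1) -> caps B=1 W=1

Answer: .BB.
BBWB
.W..
W.WW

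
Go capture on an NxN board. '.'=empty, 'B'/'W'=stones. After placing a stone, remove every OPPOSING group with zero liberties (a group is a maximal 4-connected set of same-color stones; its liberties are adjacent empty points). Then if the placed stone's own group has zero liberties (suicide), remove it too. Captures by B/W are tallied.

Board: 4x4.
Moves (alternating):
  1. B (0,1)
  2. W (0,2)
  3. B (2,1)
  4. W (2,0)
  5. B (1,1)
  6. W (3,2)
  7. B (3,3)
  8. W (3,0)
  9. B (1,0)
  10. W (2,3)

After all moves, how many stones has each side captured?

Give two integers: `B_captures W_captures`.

Move 1: B@(0,1) -> caps B=0 W=0
Move 2: W@(0,2) -> caps B=0 W=0
Move 3: B@(2,1) -> caps B=0 W=0
Move 4: W@(2,0) -> caps B=0 W=0
Move 5: B@(1,1) -> caps B=0 W=0
Move 6: W@(3,2) -> caps B=0 W=0
Move 7: B@(3,3) -> caps B=0 W=0
Move 8: W@(3,0) -> caps B=0 W=0
Move 9: B@(1,0) -> caps B=0 W=0
Move 10: W@(2,3) -> caps B=0 W=1

Answer: 0 1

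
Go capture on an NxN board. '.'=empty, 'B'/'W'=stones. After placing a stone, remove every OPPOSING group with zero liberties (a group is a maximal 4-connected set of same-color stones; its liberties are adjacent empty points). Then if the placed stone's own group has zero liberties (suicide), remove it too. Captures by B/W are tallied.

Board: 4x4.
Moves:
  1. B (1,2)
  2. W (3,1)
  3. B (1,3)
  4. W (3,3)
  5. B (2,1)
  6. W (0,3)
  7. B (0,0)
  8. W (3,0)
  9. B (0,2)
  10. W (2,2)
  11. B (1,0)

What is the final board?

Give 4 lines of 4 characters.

Move 1: B@(1,2) -> caps B=0 W=0
Move 2: W@(3,1) -> caps B=0 W=0
Move 3: B@(1,3) -> caps B=0 W=0
Move 4: W@(3,3) -> caps B=0 W=0
Move 5: B@(2,1) -> caps B=0 W=0
Move 6: W@(0,3) -> caps B=0 W=0
Move 7: B@(0,0) -> caps B=0 W=0
Move 8: W@(3,0) -> caps B=0 W=0
Move 9: B@(0,2) -> caps B=1 W=0
Move 10: W@(2,2) -> caps B=1 W=0
Move 11: B@(1,0) -> caps B=1 W=0

Answer: B.B.
B.BB
.BW.
WW.W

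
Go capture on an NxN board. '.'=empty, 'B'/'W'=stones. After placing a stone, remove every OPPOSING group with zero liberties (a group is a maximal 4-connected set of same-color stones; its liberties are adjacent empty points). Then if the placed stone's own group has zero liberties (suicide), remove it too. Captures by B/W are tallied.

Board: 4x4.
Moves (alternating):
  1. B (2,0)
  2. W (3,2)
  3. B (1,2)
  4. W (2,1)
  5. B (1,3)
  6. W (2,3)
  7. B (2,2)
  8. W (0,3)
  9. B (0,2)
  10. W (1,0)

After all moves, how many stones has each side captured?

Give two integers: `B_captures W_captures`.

Answer: 1 0

Derivation:
Move 1: B@(2,0) -> caps B=0 W=0
Move 2: W@(3,2) -> caps B=0 W=0
Move 3: B@(1,2) -> caps B=0 W=0
Move 4: W@(2,1) -> caps B=0 W=0
Move 5: B@(1,3) -> caps B=0 W=0
Move 6: W@(2,3) -> caps B=0 W=0
Move 7: B@(2,2) -> caps B=0 W=0
Move 8: W@(0,3) -> caps B=0 W=0
Move 9: B@(0,2) -> caps B=1 W=0
Move 10: W@(1,0) -> caps B=1 W=0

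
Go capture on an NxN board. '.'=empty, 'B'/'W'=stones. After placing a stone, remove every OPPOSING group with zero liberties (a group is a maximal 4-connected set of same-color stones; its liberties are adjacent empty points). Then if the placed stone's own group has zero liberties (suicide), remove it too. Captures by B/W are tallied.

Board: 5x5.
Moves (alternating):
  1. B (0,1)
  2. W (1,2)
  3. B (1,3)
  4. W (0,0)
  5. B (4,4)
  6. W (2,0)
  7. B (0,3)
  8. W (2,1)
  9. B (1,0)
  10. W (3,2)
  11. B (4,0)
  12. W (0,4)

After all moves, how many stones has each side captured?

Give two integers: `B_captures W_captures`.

Move 1: B@(0,1) -> caps B=0 W=0
Move 2: W@(1,2) -> caps B=0 W=0
Move 3: B@(1,3) -> caps B=0 W=0
Move 4: W@(0,0) -> caps B=0 W=0
Move 5: B@(4,4) -> caps B=0 W=0
Move 6: W@(2,0) -> caps B=0 W=0
Move 7: B@(0,3) -> caps B=0 W=0
Move 8: W@(2,1) -> caps B=0 W=0
Move 9: B@(1,0) -> caps B=1 W=0
Move 10: W@(3,2) -> caps B=1 W=0
Move 11: B@(4,0) -> caps B=1 W=0
Move 12: W@(0,4) -> caps B=1 W=0

Answer: 1 0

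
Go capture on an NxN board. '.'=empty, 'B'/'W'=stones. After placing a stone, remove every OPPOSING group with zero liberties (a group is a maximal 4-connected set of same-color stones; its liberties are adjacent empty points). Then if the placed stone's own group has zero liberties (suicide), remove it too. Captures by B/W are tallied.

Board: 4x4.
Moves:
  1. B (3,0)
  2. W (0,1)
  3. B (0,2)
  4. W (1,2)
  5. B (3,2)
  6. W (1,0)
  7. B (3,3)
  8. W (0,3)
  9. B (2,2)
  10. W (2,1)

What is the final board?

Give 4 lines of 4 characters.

Move 1: B@(3,0) -> caps B=0 W=0
Move 2: W@(0,1) -> caps B=0 W=0
Move 3: B@(0,2) -> caps B=0 W=0
Move 4: W@(1,2) -> caps B=0 W=0
Move 5: B@(3,2) -> caps B=0 W=0
Move 6: W@(1,0) -> caps B=0 W=0
Move 7: B@(3,3) -> caps B=0 W=0
Move 8: W@(0,3) -> caps B=0 W=1
Move 9: B@(2,2) -> caps B=0 W=1
Move 10: W@(2,1) -> caps B=0 W=1

Answer: .W.W
W.W.
.WB.
B.BB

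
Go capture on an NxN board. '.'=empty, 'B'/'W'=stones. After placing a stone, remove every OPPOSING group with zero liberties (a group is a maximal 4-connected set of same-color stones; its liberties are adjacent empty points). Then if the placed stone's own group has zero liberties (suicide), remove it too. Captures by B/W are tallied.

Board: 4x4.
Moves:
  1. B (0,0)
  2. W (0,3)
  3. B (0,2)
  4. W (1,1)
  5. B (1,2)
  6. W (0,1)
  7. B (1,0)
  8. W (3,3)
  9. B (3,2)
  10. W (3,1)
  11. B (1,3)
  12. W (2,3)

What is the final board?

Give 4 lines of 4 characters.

Answer: BWB.
BWBB
...W
.WBW

Derivation:
Move 1: B@(0,0) -> caps B=0 W=0
Move 2: W@(0,3) -> caps B=0 W=0
Move 3: B@(0,2) -> caps B=0 W=0
Move 4: W@(1,1) -> caps B=0 W=0
Move 5: B@(1,2) -> caps B=0 W=0
Move 6: W@(0,1) -> caps B=0 W=0
Move 7: B@(1,0) -> caps B=0 W=0
Move 8: W@(3,3) -> caps B=0 W=0
Move 9: B@(3,2) -> caps B=0 W=0
Move 10: W@(3,1) -> caps B=0 W=0
Move 11: B@(1,3) -> caps B=1 W=0
Move 12: W@(2,3) -> caps B=1 W=0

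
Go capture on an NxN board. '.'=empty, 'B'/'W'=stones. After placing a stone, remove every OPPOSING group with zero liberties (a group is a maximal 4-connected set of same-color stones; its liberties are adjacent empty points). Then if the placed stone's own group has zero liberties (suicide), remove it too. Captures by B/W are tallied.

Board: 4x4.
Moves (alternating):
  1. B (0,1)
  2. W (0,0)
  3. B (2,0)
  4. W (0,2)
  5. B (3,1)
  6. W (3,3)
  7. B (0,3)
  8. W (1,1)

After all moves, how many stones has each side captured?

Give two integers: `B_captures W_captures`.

Move 1: B@(0,1) -> caps B=0 W=0
Move 2: W@(0,0) -> caps B=0 W=0
Move 3: B@(2,0) -> caps B=0 W=0
Move 4: W@(0,2) -> caps B=0 W=0
Move 5: B@(3,1) -> caps B=0 W=0
Move 6: W@(3,3) -> caps B=0 W=0
Move 7: B@(0,3) -> caps B=0 W=0
Move 8: W@(1,1) -> caps B=0 W=1

Answer: 0 1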